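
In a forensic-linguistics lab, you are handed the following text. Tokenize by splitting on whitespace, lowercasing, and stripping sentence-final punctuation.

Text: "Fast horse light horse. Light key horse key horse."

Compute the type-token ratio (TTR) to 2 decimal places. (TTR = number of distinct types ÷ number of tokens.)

N = 9 tokens, V = 4 types.
TTR = V / N = 4 / 9 = 0.44

0.44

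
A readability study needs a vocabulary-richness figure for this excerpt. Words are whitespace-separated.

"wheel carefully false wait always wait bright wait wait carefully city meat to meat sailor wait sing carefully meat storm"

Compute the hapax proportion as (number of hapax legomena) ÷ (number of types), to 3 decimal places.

0.750

Frequencies: wait:5, carefully:3, meat:3, wheel:1, false:1, always:1, bright:1, city:1, to:1, sailor:1, sing:1, storm:1
Hapax count = 9; type count = 12.
Ratio = 9 / 12 = 0.750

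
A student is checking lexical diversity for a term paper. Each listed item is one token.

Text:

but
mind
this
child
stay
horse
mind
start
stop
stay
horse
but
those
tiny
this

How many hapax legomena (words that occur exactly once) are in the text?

Frequencies: but:2, mind:2, this:2, stay:2, horse:2, child:1, start:1, stop:1, those:1, tiny:1
Hapax (freq=1): child, start, stop, those, tiny

5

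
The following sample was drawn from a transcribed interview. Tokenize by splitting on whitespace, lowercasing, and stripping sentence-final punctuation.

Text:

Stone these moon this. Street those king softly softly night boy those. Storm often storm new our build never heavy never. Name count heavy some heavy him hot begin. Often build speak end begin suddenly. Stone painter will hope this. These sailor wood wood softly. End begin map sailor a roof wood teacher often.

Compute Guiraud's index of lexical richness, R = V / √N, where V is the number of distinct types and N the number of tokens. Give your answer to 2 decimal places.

4.76

N = 54, V = 35.
√N = 7.348469
R = 35 / 7.348469 = 4.76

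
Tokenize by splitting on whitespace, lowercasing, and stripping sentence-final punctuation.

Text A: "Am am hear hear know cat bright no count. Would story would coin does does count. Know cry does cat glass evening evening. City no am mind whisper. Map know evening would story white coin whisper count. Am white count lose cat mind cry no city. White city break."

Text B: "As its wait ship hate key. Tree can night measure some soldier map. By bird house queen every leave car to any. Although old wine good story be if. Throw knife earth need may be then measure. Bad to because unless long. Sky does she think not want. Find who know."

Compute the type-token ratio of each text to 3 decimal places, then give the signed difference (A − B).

-0.512

TTR(A) = 21/49 = 0.429
TTR(B) = 48/51 = 0.941
Difference = 0.429 − 0.941 = -0.512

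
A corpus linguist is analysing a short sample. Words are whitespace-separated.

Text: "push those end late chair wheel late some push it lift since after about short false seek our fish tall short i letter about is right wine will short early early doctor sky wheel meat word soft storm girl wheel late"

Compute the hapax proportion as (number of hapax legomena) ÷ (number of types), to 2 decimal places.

Frequencies: late:3, wheel:3, short:3, push:2, about:2, early:2, those:1, end:1, chair:1, some:1, it:1, lift:1, since:1, after:1, false:1, seek:1, our:1, fish:1, tall:1, i:1, … (12 more, each freq 1)
Hapax count = 26; type count = 32.
Ratio = 26 / 32 = 0.81

0.81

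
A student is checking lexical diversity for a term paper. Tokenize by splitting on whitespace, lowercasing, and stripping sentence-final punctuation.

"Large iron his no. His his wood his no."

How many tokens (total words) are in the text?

9

Tokens: large, iron, his, no, his, his, wood, his, no
N = 9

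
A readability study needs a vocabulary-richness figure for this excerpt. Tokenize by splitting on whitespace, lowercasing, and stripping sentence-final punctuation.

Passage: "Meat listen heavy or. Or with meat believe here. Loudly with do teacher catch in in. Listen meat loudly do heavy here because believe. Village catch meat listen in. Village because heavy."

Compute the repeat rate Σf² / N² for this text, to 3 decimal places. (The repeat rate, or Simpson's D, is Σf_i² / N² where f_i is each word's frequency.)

0.078

Frequencies: meat:4, listen:3, heavy:3, in:3, or:2, with:2, believe:2, here:2, loudly:2, do:2, catch:2, because:2, village:2, teacher:1
Σf² = 80; N² = 1024
Repeat rate = 80 / 1024 = 0.078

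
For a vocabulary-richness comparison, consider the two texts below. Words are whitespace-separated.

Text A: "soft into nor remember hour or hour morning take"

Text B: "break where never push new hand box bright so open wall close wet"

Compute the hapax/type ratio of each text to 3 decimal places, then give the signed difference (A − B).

-0.125

A: hapax=7, V=8, ratio=0.875
B: hapax=13, V=13, ratio=1.000
Difference = 0.875 − 1.000 = -0.125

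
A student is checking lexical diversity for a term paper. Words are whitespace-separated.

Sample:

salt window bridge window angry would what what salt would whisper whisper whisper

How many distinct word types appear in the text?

7

Distinct types: {angry, bridge, salt, what, whisper, window, would}
V = 7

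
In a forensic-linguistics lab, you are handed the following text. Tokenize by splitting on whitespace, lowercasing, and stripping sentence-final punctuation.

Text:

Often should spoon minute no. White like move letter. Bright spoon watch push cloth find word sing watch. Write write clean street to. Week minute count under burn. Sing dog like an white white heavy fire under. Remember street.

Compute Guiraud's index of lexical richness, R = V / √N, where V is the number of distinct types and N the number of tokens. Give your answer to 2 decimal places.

N = 39, V = 29.
√N = 6.244998
R = 29 / 6.244998 = 4.64

4.64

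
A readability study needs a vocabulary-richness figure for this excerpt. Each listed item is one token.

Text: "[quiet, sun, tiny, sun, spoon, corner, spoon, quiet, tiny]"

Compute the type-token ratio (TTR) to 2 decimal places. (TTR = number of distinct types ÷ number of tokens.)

N = 9 tokens, V = 5 types.
TTR = V / N = 5 / 9 = 0.56

0.56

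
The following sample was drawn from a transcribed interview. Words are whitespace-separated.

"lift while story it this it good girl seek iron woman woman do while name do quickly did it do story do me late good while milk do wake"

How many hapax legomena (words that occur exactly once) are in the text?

12

Frequencies: do:5, while:3, it:3, story:2, good:2, woman:2, lift:1, this:1, girl:1, seek:1, iron:1, name:1, quickly:1, did:1, me:1, late:1, milk:1, wake:1
Hapax (freq=1): did, girl, iron, late, lift, me, milk, name, quickly, seek, this, wake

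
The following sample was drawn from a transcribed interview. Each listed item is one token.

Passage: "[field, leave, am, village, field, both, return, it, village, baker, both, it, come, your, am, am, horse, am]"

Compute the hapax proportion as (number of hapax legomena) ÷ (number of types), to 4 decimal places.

0.5455

Frequencies: am:4, field:2, village:2, both:2, it:2, leave:1, return:1, baker:1, come:1, your:1, horse:1
Hapax count = 6; type count = 11.
Ratio = 6 / 11 = 0.5455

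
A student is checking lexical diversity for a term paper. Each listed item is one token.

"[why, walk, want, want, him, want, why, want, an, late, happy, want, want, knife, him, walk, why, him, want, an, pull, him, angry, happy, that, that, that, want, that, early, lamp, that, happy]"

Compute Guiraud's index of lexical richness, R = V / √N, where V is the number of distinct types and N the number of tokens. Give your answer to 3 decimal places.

2.263

N = 33, V = 13.
√N = 5.744563
R = 13 / 5.744563 = 2.263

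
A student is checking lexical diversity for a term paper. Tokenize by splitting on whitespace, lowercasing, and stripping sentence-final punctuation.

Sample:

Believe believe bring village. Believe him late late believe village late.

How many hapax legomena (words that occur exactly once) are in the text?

2

Frequencies: believe:4, late:3, village:2, bring:1, him:1
Hapax (freq=1): bring, him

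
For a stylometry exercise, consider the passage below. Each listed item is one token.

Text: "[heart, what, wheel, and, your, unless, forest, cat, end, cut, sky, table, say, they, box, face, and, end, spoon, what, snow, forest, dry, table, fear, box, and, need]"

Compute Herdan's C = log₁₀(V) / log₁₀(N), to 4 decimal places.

0.9137

N = 28, V = 21.
log₁₀(V) = 1.322219, log₁₀(N) = 1.447158
C = 1.322219 / 1.447158 = 0.9137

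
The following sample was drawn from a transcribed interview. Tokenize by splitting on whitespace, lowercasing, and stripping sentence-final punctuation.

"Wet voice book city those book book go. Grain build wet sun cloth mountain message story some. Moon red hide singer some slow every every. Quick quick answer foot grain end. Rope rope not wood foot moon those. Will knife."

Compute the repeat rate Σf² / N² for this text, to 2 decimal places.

0.04

Frequencies: book:3, wet:2, those:2, grain:2, some:2, moon:2, every:2, quick:2, foot:2, rope:2, voice:1, city:1, go:1, build:1, sun:1, cloth:1, mountain:1, message:1, story:1, red:1, … (9 more, each freq 1)
Σf² = 64; N² = 1600
Repeat rate = 64 / 1600 = 0.04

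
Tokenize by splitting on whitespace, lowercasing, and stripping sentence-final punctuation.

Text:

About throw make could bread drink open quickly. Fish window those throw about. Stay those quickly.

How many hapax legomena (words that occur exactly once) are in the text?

8

Frequencies: about:2, throw:2, quickly:2, those:2, make:1, could:1, bread:1, drink:1, open:1, fish:1, window:1, stay:1
Hapax (freq=1): bread, could, drink, fish, make, open, stay, window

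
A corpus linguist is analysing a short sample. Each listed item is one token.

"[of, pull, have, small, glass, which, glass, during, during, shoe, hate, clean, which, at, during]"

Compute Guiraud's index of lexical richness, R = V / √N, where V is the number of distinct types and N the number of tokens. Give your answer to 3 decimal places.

N = 15, V = 11.
√N = 3.872983
R = 11 / 3.872983 = 2.840

2.840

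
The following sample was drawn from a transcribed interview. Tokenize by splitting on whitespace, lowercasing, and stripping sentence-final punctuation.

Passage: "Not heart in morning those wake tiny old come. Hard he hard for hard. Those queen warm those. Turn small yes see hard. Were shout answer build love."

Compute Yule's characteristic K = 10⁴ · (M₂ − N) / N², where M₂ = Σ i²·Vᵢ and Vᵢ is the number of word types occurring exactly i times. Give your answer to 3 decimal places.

Frequencies: hard:4, those:3, not:1, heart:1, in:1, morning:1, wake:1, tiny:1, old:1, come:1, he:1, for:1, queen:1, warm:1, turn:1, small:1, yes:1, see:1, were:1, shout:1, … (3 more, each freq 1)
N = 28. Frequency spectrum: V_1=21, V_3=1, V_4=1
M₂ = 1²·21 + 3²·1 + 4²·1 = 46
K = 10000 × (46 − 28) / 28² = 229.592

229.592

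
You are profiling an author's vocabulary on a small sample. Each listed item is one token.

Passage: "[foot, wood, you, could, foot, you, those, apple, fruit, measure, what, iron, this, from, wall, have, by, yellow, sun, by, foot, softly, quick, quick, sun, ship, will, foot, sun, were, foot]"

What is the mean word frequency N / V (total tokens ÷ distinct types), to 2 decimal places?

1.41

N = 31 tokens, V = 22 types.
Mean frequency = N / V = 31 / 22 = 1.41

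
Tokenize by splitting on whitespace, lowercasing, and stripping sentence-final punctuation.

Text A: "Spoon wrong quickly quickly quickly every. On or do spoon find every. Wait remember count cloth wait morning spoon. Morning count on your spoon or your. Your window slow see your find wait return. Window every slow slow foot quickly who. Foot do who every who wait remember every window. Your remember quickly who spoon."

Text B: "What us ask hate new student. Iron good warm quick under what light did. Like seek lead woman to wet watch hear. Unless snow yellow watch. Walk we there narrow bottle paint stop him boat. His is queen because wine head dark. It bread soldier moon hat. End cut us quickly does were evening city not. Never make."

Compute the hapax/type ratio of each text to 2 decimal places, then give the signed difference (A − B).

-0.75

A: hapax=4, V=20, ratio=0.20
B: hapax=52, V=55, ratio=0.95
Difference = 0.20 − 0.95 = -0.75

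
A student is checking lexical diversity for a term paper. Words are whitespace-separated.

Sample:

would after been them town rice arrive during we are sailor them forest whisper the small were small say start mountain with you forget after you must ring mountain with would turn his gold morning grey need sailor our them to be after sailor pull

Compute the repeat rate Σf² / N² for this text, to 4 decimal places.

Frequencies: after:3, them:3, sailor:3, would:2, small:2, mountain:2, with:2, you:2, been:1, town:1, rice:1, arrive:1, during:1, we:1, are:1, forest:1, whisper:1, the:1, were:1, say:1, … (14 more, each freq 1)
Σf² = 73; N² = 2025
Repeat rate = 73 / 2025 = 0.0360

0.0360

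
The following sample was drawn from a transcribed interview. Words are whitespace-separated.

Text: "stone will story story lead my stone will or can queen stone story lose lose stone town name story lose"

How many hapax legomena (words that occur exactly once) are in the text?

Frequencies: stone:4, story:4, lose:3, will:2, lead:1, my:1, or:1, can:1, queen:1, town:1, name:1
Hapax (freq=1): can, lead, my, name, or, queen, town

7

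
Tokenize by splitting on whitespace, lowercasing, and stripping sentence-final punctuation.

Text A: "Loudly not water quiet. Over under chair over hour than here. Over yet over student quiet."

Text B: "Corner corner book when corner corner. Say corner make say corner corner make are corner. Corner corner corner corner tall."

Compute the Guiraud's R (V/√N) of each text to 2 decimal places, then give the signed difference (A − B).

1.43

A: V=12, N=16, R=3.00
B: V=7, N=20, R=1.57
Difference = 3.00 − 1.57 = 1.43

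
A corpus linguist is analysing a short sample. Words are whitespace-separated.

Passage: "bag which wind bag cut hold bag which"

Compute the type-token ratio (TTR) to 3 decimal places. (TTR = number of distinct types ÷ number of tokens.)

N = 8 tokens, V = 5 types.
TTR = V / N = 5 / 8 = 0.625

0.625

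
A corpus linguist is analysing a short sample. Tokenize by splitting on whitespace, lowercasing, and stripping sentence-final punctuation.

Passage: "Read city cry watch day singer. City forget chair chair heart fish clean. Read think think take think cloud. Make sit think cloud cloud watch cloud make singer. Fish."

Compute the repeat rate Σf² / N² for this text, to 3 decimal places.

0.080

Frequencies: think:4, cloud:4, read:2, city:2, watch:2, singer:2, chair:2, fish:2, make:2, cry:1, day:1, forget:1, heart:1, clean:1, take:1, sit:1
Σf² = 67; N² = 841
Repeat rate = 67 / 841 = 0.080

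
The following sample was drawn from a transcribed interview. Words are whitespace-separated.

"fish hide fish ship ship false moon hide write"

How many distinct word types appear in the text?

Distinct types: {false, fish, hide, moon, ship, write}
V = 6

6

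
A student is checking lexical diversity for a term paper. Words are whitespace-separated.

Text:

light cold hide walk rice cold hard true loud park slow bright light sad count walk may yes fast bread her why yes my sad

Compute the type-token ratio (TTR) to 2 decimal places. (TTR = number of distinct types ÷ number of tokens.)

N = 25 tokens, V = 20 types.
TTR = V / N = 20 / 25 = 0.80

0.80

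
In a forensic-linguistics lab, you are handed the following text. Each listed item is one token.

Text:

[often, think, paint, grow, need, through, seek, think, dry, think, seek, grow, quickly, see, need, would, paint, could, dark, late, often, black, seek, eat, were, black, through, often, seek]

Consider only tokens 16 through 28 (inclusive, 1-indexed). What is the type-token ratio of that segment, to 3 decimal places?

0.846

Segment tokens 16–28: would, paint, could, dark, late, often, black, seek, eat, were, black, through, often
Segment N = 13, segment V = 11.
TTR = 11 / 13 = 0.846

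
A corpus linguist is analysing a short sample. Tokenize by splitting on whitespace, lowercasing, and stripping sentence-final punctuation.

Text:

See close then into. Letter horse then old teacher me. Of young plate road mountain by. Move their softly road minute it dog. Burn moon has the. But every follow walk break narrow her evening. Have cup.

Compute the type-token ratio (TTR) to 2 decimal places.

0.95

N = 37 tokens, V = 35 types.
TTR = V / N = 35 / 37 = 0.95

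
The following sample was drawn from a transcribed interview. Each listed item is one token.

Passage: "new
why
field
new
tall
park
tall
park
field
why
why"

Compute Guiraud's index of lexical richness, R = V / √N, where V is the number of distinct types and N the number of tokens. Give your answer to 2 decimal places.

1.51

N = 11, V = 5.
√N = 3.316625
R = 5 / 3.316625 = 1.51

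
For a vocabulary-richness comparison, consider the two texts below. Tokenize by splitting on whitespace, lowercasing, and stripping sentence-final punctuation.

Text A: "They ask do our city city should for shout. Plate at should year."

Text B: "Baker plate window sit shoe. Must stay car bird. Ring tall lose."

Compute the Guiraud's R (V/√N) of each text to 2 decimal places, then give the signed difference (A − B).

-0.41

A: V=11, N=13, R=3.05
B: V=12, N=12, R=3.46
Difference = 3.05 − 3.46 = -0.41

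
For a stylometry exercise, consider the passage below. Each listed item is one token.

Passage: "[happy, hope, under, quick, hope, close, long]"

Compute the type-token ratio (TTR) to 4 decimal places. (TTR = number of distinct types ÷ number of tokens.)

N = 7 tokens, V = 6 types.
TTR = V / N = 6 / 7 = 0.8571

0.8571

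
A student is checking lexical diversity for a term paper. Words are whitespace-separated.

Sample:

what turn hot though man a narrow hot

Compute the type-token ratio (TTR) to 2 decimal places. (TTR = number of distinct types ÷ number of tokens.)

N = 8 tokens, V = 7 types.
TTR = V / N = 7 / 8 = 0.88

0.88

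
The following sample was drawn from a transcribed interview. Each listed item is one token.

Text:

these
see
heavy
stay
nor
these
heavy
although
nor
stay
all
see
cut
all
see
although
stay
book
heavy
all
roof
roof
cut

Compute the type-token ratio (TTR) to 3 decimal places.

0.435

N = 23 tokens, V = 10 types.
TTR = V / N = 10 / 23 = 0.435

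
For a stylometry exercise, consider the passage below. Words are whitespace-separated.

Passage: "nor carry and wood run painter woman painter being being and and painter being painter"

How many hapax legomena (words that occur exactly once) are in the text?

5

Frequencies: painter:4, and:3, being:3, nor:1, carry:1, wood:1, run:1, woman:1
Hapax (freq=1): carry, nor, run, woman, wood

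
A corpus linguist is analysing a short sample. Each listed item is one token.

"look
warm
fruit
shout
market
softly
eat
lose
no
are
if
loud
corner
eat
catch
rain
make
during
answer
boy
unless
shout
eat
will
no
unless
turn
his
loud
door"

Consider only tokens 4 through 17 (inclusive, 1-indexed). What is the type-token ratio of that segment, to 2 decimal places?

0.93

Segment tokens 4–17: shout, market, softly, eat, lose, no, are, if, loud, corner, eat, catch, rain, make
Segment N = 14, segment V = 13.
TTR = 13 / 14 = 0.93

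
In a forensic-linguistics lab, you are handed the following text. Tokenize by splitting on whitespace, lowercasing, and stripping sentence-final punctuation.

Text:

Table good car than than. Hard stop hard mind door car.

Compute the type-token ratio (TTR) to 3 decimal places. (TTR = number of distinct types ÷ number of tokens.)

0.727

N = 11 tokens, V = 8 types.
TTR = V / N = 8 / 11 = 0.727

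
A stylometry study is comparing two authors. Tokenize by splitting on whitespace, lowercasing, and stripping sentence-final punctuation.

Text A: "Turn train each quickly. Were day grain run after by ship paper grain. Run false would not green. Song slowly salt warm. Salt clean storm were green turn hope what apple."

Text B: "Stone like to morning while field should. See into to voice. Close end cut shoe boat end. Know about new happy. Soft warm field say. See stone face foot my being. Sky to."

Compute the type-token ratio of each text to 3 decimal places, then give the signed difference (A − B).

-0.012

TTR(A) = 25/31 = 0.806
TTR(B) = 27/33 = 0.818
Difference = 0.806 − 0.818 = -0.012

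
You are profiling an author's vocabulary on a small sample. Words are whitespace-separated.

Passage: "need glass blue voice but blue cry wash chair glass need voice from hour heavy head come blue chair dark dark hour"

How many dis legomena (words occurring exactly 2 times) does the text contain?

6

Frequencies: blue:3, need:2, glass:2, voice:2, chair:2, hour:2, dark:2, but:1, cry:1, wash:1, from:1, heavy:1, head:1, come:1
Words with frequency 2: chair, dark, glass, hour, need, voice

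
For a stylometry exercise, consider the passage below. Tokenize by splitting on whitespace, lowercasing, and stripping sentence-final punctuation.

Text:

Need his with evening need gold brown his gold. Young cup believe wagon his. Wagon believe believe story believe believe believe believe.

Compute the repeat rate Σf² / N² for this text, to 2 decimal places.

Frequencies: believe:7, his:3, need:2, gold:2, wagon:2, with:1, evening:1, brown:1, young:1, cup:1, story:1
Σf² = 76; N² = 484
Repeat rate = 76 / 484 = 0.16

0.16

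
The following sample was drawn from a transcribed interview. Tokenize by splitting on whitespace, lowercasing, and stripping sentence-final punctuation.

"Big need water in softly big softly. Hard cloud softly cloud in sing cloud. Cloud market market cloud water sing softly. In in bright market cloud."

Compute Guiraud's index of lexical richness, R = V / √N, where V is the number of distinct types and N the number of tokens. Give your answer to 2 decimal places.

1.96

N = 26, V = 10.
√N = 5.099020
R = 10 / 5.099020 = 1.96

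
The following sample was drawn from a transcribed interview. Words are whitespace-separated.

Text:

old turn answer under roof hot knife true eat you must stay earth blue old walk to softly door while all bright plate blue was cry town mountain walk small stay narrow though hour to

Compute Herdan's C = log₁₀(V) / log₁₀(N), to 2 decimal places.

N = 35, V = 30.
log₁₀(V) = 1.477121, log₁₀(N) = 1.544068
C = 1.477121 / 1.544068 = 0.96

0.96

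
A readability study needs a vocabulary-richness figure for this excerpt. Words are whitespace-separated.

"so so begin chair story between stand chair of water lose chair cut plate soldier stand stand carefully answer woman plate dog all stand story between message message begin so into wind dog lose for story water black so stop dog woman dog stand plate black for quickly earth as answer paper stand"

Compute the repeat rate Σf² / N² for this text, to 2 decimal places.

Frequencies: stand:6, so:4, dog:4, chair:3, story:3, plate:3, begin:2, between:2, water:2, lose:2, answer:2, woman:2, message:2, for:2, black:2, of:1, cut:1, soldier:1, carefully:1, all:1, … (7 more, each freq 1)
Σf² = 143; N² = 2809
Repeat rate = 143 / 2809 = 0.05

0.05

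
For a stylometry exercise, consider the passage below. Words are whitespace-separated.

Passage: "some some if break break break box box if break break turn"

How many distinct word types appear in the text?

Distinct types: {box, break, if, some, turn}
V = 5

5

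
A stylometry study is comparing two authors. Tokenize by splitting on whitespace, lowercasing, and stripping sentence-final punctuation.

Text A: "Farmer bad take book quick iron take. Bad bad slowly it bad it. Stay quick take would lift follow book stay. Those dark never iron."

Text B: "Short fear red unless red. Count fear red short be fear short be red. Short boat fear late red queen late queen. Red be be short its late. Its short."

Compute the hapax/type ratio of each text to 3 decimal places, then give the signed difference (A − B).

A: hapax=8, V=15, ratio=0.533
B: hapax=3, V=10, ratio=0.300
Difference = 0.533 − 0.300 = 0.233

0.233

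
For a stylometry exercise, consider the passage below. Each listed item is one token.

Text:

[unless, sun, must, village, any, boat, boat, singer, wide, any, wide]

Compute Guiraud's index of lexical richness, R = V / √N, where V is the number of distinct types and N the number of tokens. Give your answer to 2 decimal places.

N = 11, V = 8.
√N = 3.316625
R = 8 / 3.316625 = 2.41

2.41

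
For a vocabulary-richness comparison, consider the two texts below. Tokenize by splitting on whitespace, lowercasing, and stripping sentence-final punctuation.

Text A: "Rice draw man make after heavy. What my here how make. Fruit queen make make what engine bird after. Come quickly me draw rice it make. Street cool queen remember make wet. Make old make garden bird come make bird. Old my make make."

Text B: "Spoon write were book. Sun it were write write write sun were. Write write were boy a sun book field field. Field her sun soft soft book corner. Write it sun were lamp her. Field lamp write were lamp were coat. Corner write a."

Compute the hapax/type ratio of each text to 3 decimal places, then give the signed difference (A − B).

0.369

A: hapax=14, V=24, ratio=0.583
B: hapax=3, V=14, ratio=0.214
Difference = 0.583 − 0.214 = 0.369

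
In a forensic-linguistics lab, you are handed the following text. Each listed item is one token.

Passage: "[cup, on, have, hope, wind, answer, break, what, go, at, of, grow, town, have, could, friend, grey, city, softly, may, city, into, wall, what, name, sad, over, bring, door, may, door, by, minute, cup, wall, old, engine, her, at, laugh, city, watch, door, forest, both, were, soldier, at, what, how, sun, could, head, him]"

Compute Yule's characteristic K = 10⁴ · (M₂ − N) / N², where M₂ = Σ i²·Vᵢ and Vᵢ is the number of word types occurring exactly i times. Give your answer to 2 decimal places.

116.60

Frequencies: what:3, at:3, city:3, door:3, cup:2, have:2, could:2, may:2, wall:2, on:1, hope:1, wind:1, answer:1, break:1, go:1, of:1, grow:1, town:1, friend:1, grey:1, … (21 more, each freq 1)
N = 54. Frequency spectrum: V_1=32, V_2=5, V_3=4
M₂ = 1²·32 + 2²·5 + 3²·4 = 88
K = 10000 × (88 − 54) / 54² = 116.60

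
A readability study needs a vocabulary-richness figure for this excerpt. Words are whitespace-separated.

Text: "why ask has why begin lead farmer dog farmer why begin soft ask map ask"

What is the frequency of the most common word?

3

Frequencies: why:3, ask:3, begin:2, farmer:2, has:1, lead:1, dog:1, soft:1, map:1
Most common: 'why' with frequency 3.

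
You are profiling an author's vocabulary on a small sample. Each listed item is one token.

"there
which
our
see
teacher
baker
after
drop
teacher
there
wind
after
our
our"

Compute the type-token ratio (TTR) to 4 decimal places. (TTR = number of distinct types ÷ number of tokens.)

N = 14 tokens, V = 9 types.
TTR = V / N = 9 / 14 = 0.6429

0.6429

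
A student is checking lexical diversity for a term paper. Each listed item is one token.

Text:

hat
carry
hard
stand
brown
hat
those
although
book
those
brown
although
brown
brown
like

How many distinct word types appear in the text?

Distinct types: {although, book, brown, carry, hard, hat, like, stand, those}
V = 9

9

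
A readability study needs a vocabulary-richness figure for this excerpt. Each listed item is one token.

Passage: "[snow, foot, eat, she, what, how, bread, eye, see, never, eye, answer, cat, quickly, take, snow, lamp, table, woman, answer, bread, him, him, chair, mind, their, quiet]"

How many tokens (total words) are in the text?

27

Tokens: snow, foot, eat, she, what, how, bread, eye, see, never, eye, answer, cat, quickly, take, snow, lamp, table, woman, answer, bread, him, him, chair, mind, their, quiet
N = 27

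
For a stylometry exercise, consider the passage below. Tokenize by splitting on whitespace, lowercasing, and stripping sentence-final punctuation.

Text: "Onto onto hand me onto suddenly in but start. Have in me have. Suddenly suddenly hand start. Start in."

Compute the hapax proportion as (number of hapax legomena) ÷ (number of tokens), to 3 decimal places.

Frequencies: onto:3, suddenly:3, in:3, start:3, hand:2, me:2, have:2, but:1
Hapax count = 1; token count = 19.
Ratio = 1 / 19 = 0.053

0.053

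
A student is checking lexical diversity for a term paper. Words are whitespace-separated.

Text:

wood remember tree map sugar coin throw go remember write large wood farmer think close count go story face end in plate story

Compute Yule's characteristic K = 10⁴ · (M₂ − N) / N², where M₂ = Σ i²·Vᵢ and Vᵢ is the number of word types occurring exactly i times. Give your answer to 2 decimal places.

151.23

Frequencies: wood:2, remember:2, go:2, story:2, tree:1, map:1, sugar:1, coin:1, throw:1, write:1, large:1, farmer:1, think:1, close:1, count:1, face:1, end:1, in:1, plate:1
N = 23. Frequency spectrum: V_1=15, V_2=4
M₂ = 1²·15 + 2²·4 = 31
K = 10000 × (31 − 23) / 23² = 151.23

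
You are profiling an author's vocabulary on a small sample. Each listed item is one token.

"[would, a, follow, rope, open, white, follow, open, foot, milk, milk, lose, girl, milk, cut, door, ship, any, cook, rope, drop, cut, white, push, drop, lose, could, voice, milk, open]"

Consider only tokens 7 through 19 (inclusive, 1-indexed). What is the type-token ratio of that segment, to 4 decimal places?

0.8462

Segment tokens 7–19: follow, open, foot, milk, milk, lose, girl, milk, cut, door, ship, any, cook
Segment N = 13, segment V = 11.
TTR = 11 / 13 = 0.8462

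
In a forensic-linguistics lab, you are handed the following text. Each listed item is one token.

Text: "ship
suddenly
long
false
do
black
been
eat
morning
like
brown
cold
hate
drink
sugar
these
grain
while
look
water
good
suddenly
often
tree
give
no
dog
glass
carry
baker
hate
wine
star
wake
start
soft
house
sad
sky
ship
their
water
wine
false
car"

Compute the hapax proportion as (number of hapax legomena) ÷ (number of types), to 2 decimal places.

0.85

Frequencies: ship:2, suddenly:2, false:2, hate:2, water:2, wine:2, long:1, do:1, black:1, been:1, eat:1, morning:1, like:1, brown:1, cold:1, drink:1, sugar:1, these:1, grain:1, while:1, … (19 more, each freq 1)
Hapax count = 33; type count = 39.
Ratio = 33 / 39 = 0.85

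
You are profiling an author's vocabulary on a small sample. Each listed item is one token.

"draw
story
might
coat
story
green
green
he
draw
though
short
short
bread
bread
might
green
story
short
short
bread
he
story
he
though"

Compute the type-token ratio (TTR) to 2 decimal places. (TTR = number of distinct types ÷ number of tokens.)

N = 24 tokens, V = 9 types.
TTR = V / N = 9 / 24 = 0.38

0.38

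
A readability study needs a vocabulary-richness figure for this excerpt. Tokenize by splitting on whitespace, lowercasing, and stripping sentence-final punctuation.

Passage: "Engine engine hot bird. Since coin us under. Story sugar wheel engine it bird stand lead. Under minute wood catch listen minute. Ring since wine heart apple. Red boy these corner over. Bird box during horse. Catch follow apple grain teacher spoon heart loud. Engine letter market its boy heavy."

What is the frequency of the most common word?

4

Frequencies: engine:4, bird:3, since:2, under:2, minute:2, catch:2, heart:2, apple:2, boy:2, hot:1, coin:1, us:1, story:1, sugar:1, wheel:1, it:1, stand:1, lead:1, wood:1, listen:1, … (18 more, each freq 1)
Most common: 'engine' with frequency 4.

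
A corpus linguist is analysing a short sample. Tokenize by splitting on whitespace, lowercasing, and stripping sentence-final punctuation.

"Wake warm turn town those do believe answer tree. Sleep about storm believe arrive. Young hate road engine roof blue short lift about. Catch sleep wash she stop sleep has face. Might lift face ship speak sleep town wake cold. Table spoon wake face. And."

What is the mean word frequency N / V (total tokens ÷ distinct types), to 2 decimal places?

1.32

N = 45 tokens, V = 34 types.
Mean frequency = N / V = 45 / 34 = 1.32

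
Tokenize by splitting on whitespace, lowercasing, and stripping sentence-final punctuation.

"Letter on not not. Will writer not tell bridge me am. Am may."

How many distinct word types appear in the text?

10

Distinct types: {am, bridge, letter, may, me, not, on, tell, will, writer}
V = 10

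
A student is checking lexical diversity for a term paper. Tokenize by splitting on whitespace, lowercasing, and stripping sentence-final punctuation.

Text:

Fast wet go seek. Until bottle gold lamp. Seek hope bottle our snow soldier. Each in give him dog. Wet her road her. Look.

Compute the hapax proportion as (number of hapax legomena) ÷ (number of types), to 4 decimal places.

0.8000

Frequencies: wet:2, seek:2, bottle:2, her:2, fast:1, go:1, until:1, gold:1, lamp:1, hope:1, our:1, snow:1, soldier:1, each:1, in:1, give:1, him:1, dog:1, road:1, look:1
Hapax count = 16; type count = 20.
Ratio = 16 / 20 = 0.8000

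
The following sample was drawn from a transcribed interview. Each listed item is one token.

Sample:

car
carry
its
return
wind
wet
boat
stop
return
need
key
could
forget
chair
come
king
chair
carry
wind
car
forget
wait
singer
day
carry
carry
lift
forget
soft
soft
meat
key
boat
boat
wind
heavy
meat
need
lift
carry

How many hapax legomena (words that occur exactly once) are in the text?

10

Frequencies: carry:5, wind:3, boat:3, forget:3, car:2, return:2, need:2, key:2, chair:2, lift:2, soft:2, meat:2, its:1, wet:1, stop:1, could:1, come:1, king:1, wait:1, singer:1, … (2 more, each freq 1)
Hapax (freq=1): come, could, day, heavy, its, king, singer, stop, wait, wet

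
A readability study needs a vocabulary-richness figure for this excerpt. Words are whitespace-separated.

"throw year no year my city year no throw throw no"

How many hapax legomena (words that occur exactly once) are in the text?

Frequencies: throw:3, year:3, no:3, my:1, city:1
Hapax (freq=1): city, my

2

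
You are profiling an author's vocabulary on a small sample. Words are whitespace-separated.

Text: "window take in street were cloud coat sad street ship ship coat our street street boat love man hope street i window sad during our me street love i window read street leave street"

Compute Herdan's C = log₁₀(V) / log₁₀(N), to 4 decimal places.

N = 34, V = 19.
log₁₀(V) = 1.278754, log₁₀(N) = 1.531479
C = 1.278754 / 1.531479 = 0.8350

0.8350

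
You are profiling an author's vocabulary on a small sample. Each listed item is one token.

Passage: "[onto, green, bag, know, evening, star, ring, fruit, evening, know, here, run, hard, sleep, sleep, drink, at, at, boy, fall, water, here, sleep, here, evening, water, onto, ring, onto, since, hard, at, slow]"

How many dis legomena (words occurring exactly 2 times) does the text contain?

4

Frequencies: onto:3, evening:3, here:3, sleep:3, at:3, know:2, ring:2, hard:2, water:2, green:1, bag:1, star:1, fruit:1, run:1, drink:1, boy:1, fall:1, since:1, slow:1
Words with frequency 2: hard, know, ring, water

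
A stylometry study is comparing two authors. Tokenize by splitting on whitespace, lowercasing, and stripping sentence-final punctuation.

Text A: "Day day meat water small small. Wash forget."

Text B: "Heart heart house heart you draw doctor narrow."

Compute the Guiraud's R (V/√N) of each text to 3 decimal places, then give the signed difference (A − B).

A: V=6, N=8, R=2.121
B: V=6, N=8, R=2.121
Difference = 2.121 − 2.121 = 0.000

0.000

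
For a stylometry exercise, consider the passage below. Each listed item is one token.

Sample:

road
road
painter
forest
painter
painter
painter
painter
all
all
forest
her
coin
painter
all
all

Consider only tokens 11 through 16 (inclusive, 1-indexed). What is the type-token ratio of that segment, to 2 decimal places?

Segment tokens 11–16: forest, her, coin, painter, all, all
Segment N = 6, segment V = 5.
TTR = 5 / 6 = 0.83

0.83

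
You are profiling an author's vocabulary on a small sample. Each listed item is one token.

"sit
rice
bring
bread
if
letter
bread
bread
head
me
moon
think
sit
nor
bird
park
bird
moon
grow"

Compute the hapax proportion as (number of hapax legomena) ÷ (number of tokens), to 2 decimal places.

0.53

Frequencies: bread:3, sit:2, moon:2, bird:2, rice:1, bring:1, if:1, letter:1, head:1, me:1, think:1, nor:1, park:1, grow:1
Hapax count = 10; token count = 19.
Ratio = 10 / 19 = 0.53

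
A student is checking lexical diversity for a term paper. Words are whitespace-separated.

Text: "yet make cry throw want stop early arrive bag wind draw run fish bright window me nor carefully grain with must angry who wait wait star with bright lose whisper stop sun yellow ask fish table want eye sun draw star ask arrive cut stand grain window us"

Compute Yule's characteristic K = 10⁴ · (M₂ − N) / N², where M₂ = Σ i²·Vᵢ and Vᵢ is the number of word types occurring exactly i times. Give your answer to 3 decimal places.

Frequencies: want:2, stop:2, arrive:2, draw:2, fish:2, bright:2, window:2, grain:2, with:2, wait:2, star:2, sun:2, ask:2, yet:1, make:1, cry:1, throw:1, early:1, bag:1, wind:1, … (15 more, each freq 1)
N = 48. Frequency spectrum: V_1=22, V_2=13
M₂ = 1²·22 + 2²·13 = 74
K = 10000 × (74 − 48) / 48² = 112.847

112.847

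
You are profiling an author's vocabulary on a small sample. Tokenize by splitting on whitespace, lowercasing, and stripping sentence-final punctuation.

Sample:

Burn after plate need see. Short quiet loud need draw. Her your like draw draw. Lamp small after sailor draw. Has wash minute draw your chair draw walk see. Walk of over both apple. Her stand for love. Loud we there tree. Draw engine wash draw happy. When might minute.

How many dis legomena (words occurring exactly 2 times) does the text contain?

Frequencies: draw:8, after:2, need:2, see:2, loud:2, her:2, your:2, wash:2, minute:2, walk:2, burn:1, plate:1, short:1, quiet:1, like:1, lamp:1, small:1, sailor:1, has:1, chair:1, … (14 more, each freq 1)
Words with frequency 2: after, her, loud, minute, need, see, walk, wash, your

9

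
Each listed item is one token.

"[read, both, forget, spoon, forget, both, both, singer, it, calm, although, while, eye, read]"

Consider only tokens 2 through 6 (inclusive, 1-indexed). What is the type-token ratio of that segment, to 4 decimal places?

Segment tokens 2–6: both, forget, spoon, forget, both
Segment N = 5, segment V = 3.
TTR = 3 / 5 = 0.6000

0.6000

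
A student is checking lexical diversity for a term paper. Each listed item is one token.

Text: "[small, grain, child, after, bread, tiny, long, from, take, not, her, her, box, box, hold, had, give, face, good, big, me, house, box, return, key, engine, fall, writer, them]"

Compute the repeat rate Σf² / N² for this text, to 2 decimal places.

0.04

Frequencies: box:3, her:2, small:1, grain:1, child:1, after:1, bread:1, tiny:1, long:1, from:1, take:1, not:1, hold:1, had:1, give:1, face:1, good:1, big:1, me:1, house:1, … (6 more, each freq 1)
Σf² = 37; N² = 841
Repeat rate = 37 / 841 = 0.04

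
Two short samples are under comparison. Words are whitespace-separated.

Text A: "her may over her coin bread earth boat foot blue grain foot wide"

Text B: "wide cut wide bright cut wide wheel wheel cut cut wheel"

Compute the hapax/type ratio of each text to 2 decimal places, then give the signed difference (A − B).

A: hapax=9, V=11, ratio=0.82
B: hapax=1, V=4, ratio=0.25
Difference = 0.82 − 0.25 = 0.57

0.57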